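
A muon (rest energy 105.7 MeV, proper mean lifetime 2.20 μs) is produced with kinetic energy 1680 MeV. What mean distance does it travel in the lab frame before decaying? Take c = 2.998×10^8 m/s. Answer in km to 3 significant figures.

d ≈ 11.1 km

γ = 1 + K/(m₀c²) = 1 + 1680/105.7 = 16.894
β = √(1 − 1/γ²) = 0.99825
Dilated lifetime: γτ₀ = 16.894 × 2.20 μs = 37.167 μs
d = βc·γτ₀ = 0.99825 × (2.998×10^8 m/s) × 3.7167×10^-5 s = 11.1 km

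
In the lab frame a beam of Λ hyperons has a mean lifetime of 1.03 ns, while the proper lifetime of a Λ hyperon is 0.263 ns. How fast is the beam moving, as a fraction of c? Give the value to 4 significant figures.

β ≈ 0.9669

γ = Δt/τ₀ = 1.03/0.263 = 3.91635
β = √(1 − 1/γ²) = √(1 − 1/3.91635²) = 0.9669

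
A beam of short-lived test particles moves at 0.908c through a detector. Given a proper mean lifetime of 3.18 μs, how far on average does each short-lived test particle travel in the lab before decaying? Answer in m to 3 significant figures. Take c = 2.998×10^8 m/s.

d ≈ 2070 m

γ = 1/√(1 − 0.908²) = 2.3868
Dilated lifetime: Δt = γτ₀ = 2.3868 × 3.18 μs = 7.5900 μs
d = vΔt = 0.908c × 7.5900 μs = 2.7222×10^8 m/s × 7.5900×10^-6 s = 2070 m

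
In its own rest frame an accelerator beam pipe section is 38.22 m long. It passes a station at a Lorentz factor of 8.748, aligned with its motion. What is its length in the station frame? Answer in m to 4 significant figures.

L ≈ 4.369 m

γ = 8.748 (given)
Length contraction: L = L₀/γ = 38.22/8.748 = 4.369 m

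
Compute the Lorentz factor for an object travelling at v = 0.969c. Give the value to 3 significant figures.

γ ≈ 4.05

γ = 1/√(1 − β²) = 1/√(1 − 0.969²) = 1/√(0.061039) = 4.05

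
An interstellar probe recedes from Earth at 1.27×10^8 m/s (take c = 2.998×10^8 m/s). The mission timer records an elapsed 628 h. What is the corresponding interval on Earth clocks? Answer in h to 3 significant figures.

Δt ≈ 693 h

β = v/c = 1.27×10^8 / 2.998×10^8 = 0.42362
γ = 1/√(1 − 0.42362²) = 1.1039
Time dilation: Δt = γτ₀ = 1.1039 × 628 h = 693 h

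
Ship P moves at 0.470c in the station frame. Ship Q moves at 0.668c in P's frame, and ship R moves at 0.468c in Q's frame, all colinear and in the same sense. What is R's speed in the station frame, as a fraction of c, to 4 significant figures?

u ≈ 0.9493c

Compose boost 2: (0.668 + 0.470)/(1 + 0.668×0.470) = 1.138/1.31396 = 0.866084
Compose boost 3: (0.468 + 0.866084)/(1 + 0.468×0.866084) = 1.33408/1.40533 = 0.9493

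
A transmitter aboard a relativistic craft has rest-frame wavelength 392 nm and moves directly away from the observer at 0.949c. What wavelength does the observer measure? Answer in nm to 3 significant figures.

Relativistic Doppler: λ_obs = λ_src √((1+β)/(1−β))
= 392 × √(1.9490/0.051000) = 392 × 6.1819 = 2420 nm

λ_obs ≈ 2420 nm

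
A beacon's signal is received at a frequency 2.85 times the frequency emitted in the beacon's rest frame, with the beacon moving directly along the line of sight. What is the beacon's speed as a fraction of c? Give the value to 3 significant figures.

f_obs/f_src = √((1+β)/(1−β)) = 2.85  ⇒  (1+β)/(1−β) = 8.1225
β = |1 − D²|/(1 + D²) = |1 − 8.1225|/(1 + 8.1225) = 0.781

β ≈ 0.781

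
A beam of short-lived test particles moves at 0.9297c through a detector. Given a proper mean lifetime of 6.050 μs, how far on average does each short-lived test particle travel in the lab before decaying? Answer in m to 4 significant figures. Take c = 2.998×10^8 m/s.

γ = 1/√(1 − 0.9297²) = 2.71505
Dilated lifetime: Δt = γτ₀ = 2.71505 × 6.050 μs = 16.4260 μs
d = vΔt = 0.9297c × 16.4260 μs = 2.78724×10^8 m/s × 1.64260×10^-5 s = 4578 m

d ≈ 4578 m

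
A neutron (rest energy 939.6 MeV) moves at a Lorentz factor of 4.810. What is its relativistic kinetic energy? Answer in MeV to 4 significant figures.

K ≈ 3580 MeV

γ = 4.810 (given)
K = (γ − 1)m₀c² = (4.810 − 1) × 939.6 MeV = 3.81000 × 939.6 MeV = 3580 MeV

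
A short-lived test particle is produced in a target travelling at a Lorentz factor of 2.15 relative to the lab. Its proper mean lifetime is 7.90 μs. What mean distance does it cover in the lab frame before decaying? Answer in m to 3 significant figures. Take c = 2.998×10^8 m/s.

d ≈ 4510 m

β = √(1 − 1/γ²) = √(1 − 1/2.15²) = 0.88525
Dilated lifetime: Δt = γτ₀ = 2.15 × 7.90 μs = 16.985 μs
d = vΔt = 0.88525c × 16.985 μs = 2.6540×10^8 m/s × 1.6985×10^-5 s = 4510 m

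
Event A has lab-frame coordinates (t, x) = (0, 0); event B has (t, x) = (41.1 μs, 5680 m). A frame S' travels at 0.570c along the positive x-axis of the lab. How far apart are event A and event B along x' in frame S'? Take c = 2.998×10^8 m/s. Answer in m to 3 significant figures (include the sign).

Δx' ≈ -1640 m

γ = 1/√(1 − 0.570²) = 1.2171
Δx' = γ(Δx − vΔt) = 1.2171 × (5680 m − 0.570×(2.998×10^8 m/s)×41.1×10^-6 s)
= 1.2171 × (-1343.4 m) = -1640 m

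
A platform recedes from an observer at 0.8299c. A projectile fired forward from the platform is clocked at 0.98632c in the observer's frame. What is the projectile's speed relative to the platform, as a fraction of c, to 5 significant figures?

u' ≈ 0.86204c

Inverse velocity addition: u' = (u − v)/(1 − uv/c²)
= (0.98632 − 0.8299)/(1 − 0.98632×0.8299) = 0.15642/0.1814530 = 0.86204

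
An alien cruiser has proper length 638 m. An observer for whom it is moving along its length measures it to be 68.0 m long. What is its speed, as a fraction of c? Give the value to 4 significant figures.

β ≈ 0.9943

γ = L₀/L = 638/68.0 = 9.38235
β = √(1 − 1/γ²) = 0.9943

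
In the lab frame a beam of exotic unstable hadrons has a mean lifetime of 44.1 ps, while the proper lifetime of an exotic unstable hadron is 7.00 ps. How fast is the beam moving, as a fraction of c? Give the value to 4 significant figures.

β ≈ 0.9873

γ = Δt/τ₀ = 44.1/7.00 = 6.30000
β = √(1 − 1/γ²) = √(1 − 1/6.30000²) = 0.9873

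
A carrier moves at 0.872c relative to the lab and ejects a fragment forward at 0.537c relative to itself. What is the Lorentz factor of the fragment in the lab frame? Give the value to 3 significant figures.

u_lab = (0.537 + 0.872)/(1 + 0.537×0.872) = 1.409/1.46826 = 0.959637
γ = 1/√(1 − 0.959637²) = 3.56

γ ≈ 3.56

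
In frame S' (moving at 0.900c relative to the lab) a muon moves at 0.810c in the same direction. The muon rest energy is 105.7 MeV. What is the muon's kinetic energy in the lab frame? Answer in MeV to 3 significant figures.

K ≈ 609 MeV

u_lab = (0.810 + 0.900)/(1 + 0.810×0.900) = 0.989011
γ = 1/√(1 − 0.989011²) = 6.7640
K = (γ − 1)m₀c² = (6.7640 − 1) × 105.7 = 5.7640 × 105.7 = 609 MeV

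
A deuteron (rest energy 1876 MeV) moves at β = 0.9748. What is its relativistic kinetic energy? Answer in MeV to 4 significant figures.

γ = 1/√(1 − 0.9748²) = 4.48268
K = (γ − 1)m₀c² = (4.48268 − 1) × 1876 MeV = 3.48268 × 1876 MeV = 6534 MeV

K ≈ 6534 MeV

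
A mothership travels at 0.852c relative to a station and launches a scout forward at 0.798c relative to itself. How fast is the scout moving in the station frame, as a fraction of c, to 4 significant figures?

u ≈ 0.9822c

Compose boost 2: (0.798 + 0.852)/(1 + 0.798×0.852) = 1.650/1.67990 = 0.9822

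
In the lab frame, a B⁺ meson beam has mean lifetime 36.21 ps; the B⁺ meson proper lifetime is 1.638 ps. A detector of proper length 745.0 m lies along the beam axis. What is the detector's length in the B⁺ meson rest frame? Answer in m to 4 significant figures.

Time dilation ⇒ γ = Δt/τ₀ = 36.21/1.638 = 22.1062
Length contraction: L = L₀/γ = 745.0/22.1062 = 33.70 m

L ≈ 33.70 m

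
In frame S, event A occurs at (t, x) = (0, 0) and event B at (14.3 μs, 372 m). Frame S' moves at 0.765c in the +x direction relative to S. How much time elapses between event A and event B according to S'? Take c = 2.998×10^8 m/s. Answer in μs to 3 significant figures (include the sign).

γ = 1/√(1 − 0.765²) = 1.5527
Δt' = γ(Δt − vΔx/c²) = 1.5527 × (14.3 μs − 0.765×372 m / (2.998×10^8 m/s))
= 1.5527 × (13.351 μs) = 20.7 μs

Δt' ≈ 20.7 μs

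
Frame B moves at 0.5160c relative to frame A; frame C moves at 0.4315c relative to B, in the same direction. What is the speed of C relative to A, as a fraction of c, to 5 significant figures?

Compose boost 2: (0.4315 + 0.5160)/(1 + 0.4315×0.5160) = 0.94750/1.222654 = 0.77495

u ≈ 0.77495c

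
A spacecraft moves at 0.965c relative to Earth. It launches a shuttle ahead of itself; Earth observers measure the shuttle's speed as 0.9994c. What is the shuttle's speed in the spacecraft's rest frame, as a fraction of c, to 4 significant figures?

Inverse velocity addition: u' = (u − v)/(1 − uv/c²)
= (0.9994 − 0.965)/(1 − 0.9994×0.965) = 0.03440/0.0355790 = 0.9669

u' ≈ 0.9669c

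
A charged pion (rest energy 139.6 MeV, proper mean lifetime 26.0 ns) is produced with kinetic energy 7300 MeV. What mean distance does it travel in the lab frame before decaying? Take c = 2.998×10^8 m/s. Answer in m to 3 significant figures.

d ≈ 415 m

γ = 1 + K/(m₀c²) = 1 + 7300/139.6 = 53.292
β = √(1 − 1/γ²) = 0.99982
Dilated lifetime: γτ₀ = 53.292 × 26.0 ns = 1385.6 ns
d = βc·γτ₀ = 0.99982 × (2.998×10^8 m/s) × 1.3856×10^-6 s = 415 m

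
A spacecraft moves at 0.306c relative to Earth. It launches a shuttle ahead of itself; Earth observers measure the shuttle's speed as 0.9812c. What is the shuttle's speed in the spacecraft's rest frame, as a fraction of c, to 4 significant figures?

u' ≈ 0.9649c

Inverse velocity addition: u' = (u − v)/(1 − uv/c²)
= (0.9812 − 0.306)/(1 − 0.9812×0.306) = 0.6752/0.699753 = 0.9649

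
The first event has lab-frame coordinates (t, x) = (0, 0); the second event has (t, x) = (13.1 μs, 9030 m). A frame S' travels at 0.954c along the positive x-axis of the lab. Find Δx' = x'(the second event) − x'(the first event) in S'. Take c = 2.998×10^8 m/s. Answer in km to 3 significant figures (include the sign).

Δx' ≈ 17.6 km

γ = 1/√(1 − 0.954²) = 3.3355
Δx' = γ(Δx − vΔt) = 3.3355 × (9030 m − 0.954×(2.998×10^8 m/s)×13.1×10^-6 s)
= 3.3355 × (5283.3 m) = 17.6 km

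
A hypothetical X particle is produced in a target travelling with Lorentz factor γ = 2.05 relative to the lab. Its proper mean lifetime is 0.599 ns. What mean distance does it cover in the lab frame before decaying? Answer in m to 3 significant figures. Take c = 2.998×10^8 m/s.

d ≈ 0.321 m

β = √(1 − 1/γ²) = √(1 − 1/2.05²) = 0.87295
Dilated lifetime: Δt = γτ₀ = 2.05 × 0.599 ns = 1.2279 ns
d = vΔt = 0.87295c × 1.2279 ns = 2.6171×10^8 m/s × 1.2279×10^-9 s = 0.321 m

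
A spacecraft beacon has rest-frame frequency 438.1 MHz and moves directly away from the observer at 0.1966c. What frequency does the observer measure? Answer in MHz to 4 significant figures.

Relativistic Doppler: f_obs = f_src √((1−β)/(1+β))
= 438.1 × √(0.803400/1.19660) = 438.1 × 0.819391 = 359.0 MHz

f_obs ≈ 359.0 MHz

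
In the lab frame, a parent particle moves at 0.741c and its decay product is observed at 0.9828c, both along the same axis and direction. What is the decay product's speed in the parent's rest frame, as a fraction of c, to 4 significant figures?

u' ≈ 0.8898c

Inverse velocity addition: u' = (u − v)/(1 − uv/c²)
= (0.9828 − 0.741)/(1 − 0.9828×0.741) = 0.2418/0.271745 = 0.8898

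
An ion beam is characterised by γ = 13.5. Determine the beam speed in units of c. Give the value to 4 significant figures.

β = √(1 − 1/γ²) = √(1 − 1/13.5²) = √(0.994513) = 0.9973

β ≈ 0.9973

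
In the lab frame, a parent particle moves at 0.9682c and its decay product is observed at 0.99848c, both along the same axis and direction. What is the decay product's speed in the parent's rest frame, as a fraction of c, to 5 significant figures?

u' ≈ 0.91008c

Inverse velocity addition: u' = (u − v)/(1 − uv/c²)
= (0.99848 − 0.9682)/(1 − 0.99848×0.9682) = 0.030280/0.03327166 = 0.91008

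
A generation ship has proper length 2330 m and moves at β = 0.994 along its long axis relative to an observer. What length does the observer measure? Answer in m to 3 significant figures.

γ = 1/√(1 − 0.994²) = 9.1424
Length contraction: L = L₀/γ = 2330/9.1424 = 255 m

L ≈ 255 m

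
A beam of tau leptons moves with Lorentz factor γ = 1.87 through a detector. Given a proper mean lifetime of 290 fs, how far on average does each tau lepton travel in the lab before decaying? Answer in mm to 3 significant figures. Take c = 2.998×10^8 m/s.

β = √(1 − 1/γ²) = √(1 − 1/1.87²) = 0.84500
Dilated lifetime: Δt = γτ₀ = 1.87 × 290 fs = 542.30 fs
d = vΔt = 0.84500c × 542.30 fs = 2.5333×10^8 m/s × 5.4230×10^-13 s = 0.137 mm

d ≈ 0.137 mm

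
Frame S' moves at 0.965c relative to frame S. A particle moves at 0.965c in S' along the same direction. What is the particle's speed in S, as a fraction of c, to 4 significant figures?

u ≈ 0.9994c

Relativistic velocity addition: u = (u' + v)/(1 + u'v/c²)
= (0.965 + 0.965)/(1 + 0.965×0.965) = 1.930/1.93122 = 0.9994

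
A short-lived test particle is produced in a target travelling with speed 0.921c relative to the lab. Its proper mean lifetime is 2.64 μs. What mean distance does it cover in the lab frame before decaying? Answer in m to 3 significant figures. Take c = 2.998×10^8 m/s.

γ = 1/√(1 − 0.921²) = 2.5670
Dilated lifetime: Δt = γτ₀ = 2.5670 × 2.64 μs = 6.7768 μs
d = vΔt = 0.921c × 6.7768 μs = 2.7612×10^8 m/s × 6.7768×10^-6 s = 1870 m

d ≈ 1870 m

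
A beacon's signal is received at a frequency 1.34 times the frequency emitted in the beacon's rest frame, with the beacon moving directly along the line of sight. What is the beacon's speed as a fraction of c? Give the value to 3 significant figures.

f_obs/f_src = √((1+β)/(1−β)) = 1.34  ⇒  (1+β)/(1−β) = 1.7956
β = |1 − D²|/(1 + D²) = |1 − 1.7956|/(1 + 1.7956) = 0.285

β ≈ 0.285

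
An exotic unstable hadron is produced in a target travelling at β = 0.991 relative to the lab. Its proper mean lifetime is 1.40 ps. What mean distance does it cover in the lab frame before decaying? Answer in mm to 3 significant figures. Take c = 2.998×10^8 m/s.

d ≈ 3.11 mm

γ = 1/√(1 − 0.991²) = 7.4704
Dilated lifetime: Δt = γτ₀ = 7.4704 × 1.40 ps = 10.459 ps
d = vΔt = 0.991c × 10.459 ps = 2.9710×10^8 m/s × 1.0459×10^-11 s = 3.11 mm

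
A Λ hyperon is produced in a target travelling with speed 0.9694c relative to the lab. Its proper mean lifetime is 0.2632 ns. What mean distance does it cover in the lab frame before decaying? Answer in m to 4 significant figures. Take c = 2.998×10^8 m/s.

d ≈ 0.3116 m

γ = 1/√(1 − 0.9694²) = 4.07354
Dilated lifetime: Δt = γτ₀ = 4.07354 × 0.2632 ns = 1.07216 ns
d = vΔt = 0.9694c × 1.07216 ns = 2.90626×10^8 m/s × 1.07216×10^-9 s = 0.3116 m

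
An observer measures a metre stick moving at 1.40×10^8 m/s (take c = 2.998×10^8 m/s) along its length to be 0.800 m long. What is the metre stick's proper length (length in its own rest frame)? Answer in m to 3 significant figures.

β = v/c = 1.40×10^8 / 2.998×10^8 = 0.46698
γ = 1/√(1 − 0.46698²) = 1.1309
L₀ = γL = 1.1309 × 0.800 = 0.905 m

L₀ ≈ 0.905 m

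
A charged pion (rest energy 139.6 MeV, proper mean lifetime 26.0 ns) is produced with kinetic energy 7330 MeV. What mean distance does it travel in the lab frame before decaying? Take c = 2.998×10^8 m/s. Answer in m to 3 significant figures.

d ≈ 417 m

γ = 1 + K/(m₀c²) = 1 + 7330/139.6 = 53.507
β = √(1 − 1/γ²) = 0.99983
Dilated lifetime: γτ₀ = 53.507 × 26.0 ns = 1391.2 ns
d = βc·γτ₀ = 0.99983 × (2.998×10^8 m/s) × 1.3912×10^-6 s = 417 m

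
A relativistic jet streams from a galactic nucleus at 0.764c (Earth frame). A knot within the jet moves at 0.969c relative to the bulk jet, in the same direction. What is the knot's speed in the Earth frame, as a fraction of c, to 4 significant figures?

u ≈ 0.9958c

Relativistic velocity addition: u = (u' + v)/(1 + u'v/c²)
= (0.969 + 0.764)/(1 + 0.969×0.764) = 1.733/1.74032 = 0.9958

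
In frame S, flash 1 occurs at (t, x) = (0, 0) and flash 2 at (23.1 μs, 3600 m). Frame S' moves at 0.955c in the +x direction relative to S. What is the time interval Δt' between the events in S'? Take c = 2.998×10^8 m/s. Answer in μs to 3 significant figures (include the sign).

Δt' ≈ 39.2 μs

γ = 1/√(1 − 0.955²) = 3.3715
Δt' = γ(Δt − vΔx/c²) = 3.3715 × (23.1 μs − 0.955×3600 m / (2.998×10^8 m/s))
= 3.3715 × (11.632 μs) = 39.2 μs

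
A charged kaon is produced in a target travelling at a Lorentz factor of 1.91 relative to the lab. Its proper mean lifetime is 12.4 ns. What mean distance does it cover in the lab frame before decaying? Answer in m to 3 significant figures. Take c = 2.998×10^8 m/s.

β = √(1 − 1/γ²) = √(1 − 1/1.91²) = 0.85199
Dilated lifetime: Δt = γτ₀ = 1.91 × 12.4 ns = 23.684 ns
d = vΔt = 0.85199c × 23.684 ns = 2.5543×10^8 m/s × 2.3684×10^-8 s = 6.05 m

d ≈ 6.05 m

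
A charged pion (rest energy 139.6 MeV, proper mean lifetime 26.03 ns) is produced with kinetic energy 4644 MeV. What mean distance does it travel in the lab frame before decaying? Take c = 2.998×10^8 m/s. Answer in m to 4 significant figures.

d ≈ 267.3 m

γ = 1 + K/(m₀c²) = 1 + 4644/139.6 = 34.2665
β = √(1 − 1/γ²) = 0.999574
Dilated lifetime: γτ₀ = 34.2665 × 26.03 ns = 891.956 ns
d = βc·γτ₀ = 0.999574 × (2.998×10^8 m/s) × 8.91956×10^-7 s = 267.3 m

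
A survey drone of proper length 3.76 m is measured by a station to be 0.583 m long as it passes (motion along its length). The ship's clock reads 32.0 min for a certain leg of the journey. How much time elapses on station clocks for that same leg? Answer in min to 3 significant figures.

Length contraction ⇒ γ = L₀/L = 3.76/0.583 = 6.4494
Time dilation: Δt = γτ₀ = 6.4494 × 32.0 min = 206 min

Δt ≈ 206 min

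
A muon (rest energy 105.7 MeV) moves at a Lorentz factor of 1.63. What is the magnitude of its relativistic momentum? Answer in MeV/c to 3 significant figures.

β = √(1 − 1/γ²) = √(1 − 1/1.63²) = 0.78970
p = γβm₀c = 1.63 × 0.78970 × 105.7 MeV/c = 136 MeV/c

p ≈ 136 MeV/c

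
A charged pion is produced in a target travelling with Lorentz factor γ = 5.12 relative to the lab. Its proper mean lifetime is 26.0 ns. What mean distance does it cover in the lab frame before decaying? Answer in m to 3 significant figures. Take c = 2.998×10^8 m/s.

β = √(1 − 1/γ²) = √(1 − 1/5.12²) = 0.98074
Dilated lifetime: Δt = γτ₀ = 5.12 × 26.0 ns = 133.12 ns
d = vΔt = 0.98074c × 133.12 ns = 2.9403×10^8 m/s × 1.3312×10^-7 s = 39.1 m

d ≈ 39.1 m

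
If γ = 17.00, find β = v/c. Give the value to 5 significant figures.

β ≈ 0.99827

β = √(1 − 1/γ²) = √(1 − 1/17.00²) = √(0.9965398) = 0.99827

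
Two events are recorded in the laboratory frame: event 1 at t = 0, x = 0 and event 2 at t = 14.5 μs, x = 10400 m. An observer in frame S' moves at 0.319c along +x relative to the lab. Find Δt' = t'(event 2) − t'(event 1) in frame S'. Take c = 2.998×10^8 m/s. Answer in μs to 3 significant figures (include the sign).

γ = 1/√(1 − 0.319²) = 1.0551
Δt' = γ(Δt − vΔx/c²) = 1.0551 × (14.5 μs − 0.319×10400 m / (2.998×10^8 m/s))
= 1.0551 × (3.4340 μs) = 3.62 μs

Δt' ≈ 3.62 μs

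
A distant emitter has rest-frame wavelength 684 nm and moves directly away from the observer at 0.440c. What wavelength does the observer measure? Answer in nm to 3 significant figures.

Relativistic Doppler: λ_obs = λ_src √((1+β)/(1−β))
= 684 × √(1.4400/0.56000) = 684 × 1.6036 = 1100 nm

λ_obs ≈ 1100 nm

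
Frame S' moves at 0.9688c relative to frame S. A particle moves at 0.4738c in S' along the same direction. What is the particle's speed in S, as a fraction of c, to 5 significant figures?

Relativistic velocity addition: u = (u' + v)/(1 + u'v/c²)
= (0.4738 + 0.9688)/(1 + 0.4738×0.9688) = 1.4426/1.459017 = 0.98875

u ≈ 0.98875c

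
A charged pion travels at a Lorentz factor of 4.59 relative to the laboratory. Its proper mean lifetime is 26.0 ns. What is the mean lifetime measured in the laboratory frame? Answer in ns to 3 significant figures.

γ = 4.59 (given)
Time dilation: Δt = γτ₀ = 4.59 × 26.0 ns = 119 ns

Δt ≈ 119 ns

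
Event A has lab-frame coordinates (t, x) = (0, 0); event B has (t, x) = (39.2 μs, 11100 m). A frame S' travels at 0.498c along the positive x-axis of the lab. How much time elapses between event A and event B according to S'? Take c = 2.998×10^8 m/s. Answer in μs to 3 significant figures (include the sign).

γ = 1/√(1 − 0.498²) = 1.1532
Δt' = γ(Δt − vΔx/c²) = 1.1532 × (39.2 μs − 0.498×11100 m / (2.998×10^8 m/s))
= 1.1532 × (20.762 μs) = 23.9 μs

Δt' ≈ 23.9 μs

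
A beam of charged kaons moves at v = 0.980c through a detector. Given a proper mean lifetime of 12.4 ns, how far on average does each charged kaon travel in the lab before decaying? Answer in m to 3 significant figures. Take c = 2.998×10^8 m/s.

γ = 1/√(1 − 0.980²) = 5.0252
Dilated lifetime: Δt = γτ₀ = 5.0252 × 12.4 ns = 62.312 ns
d = vΔt = 0.980c × 62.312 ns = 2.9380×10^8 m/s × 6.2312×10^-8 s = 18.3 m

d ≈ 18.3 m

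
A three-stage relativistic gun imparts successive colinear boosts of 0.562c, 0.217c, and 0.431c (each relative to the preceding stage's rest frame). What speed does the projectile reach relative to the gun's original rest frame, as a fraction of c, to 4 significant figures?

u ≈ 0.8661c

Compose boost 2: (0.217 + 0.562)/(1 + 0.217×0.562) = 0.7790/1.12195 = 0.694324
Compose boost 3: (0.431 + 0.694324)/(1 + 0.431×0.694324) = 1.12532/1.29925 = 0.8661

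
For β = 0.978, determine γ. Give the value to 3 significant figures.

γ = 1/√(1 − β²) = 1/√(1 − 0.978²) = 1/√(0.043516) = 4.79

γ ≈ 4.79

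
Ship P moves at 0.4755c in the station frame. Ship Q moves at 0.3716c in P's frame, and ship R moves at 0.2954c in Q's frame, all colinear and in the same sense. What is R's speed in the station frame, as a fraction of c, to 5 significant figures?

Compose boost 2: (0.3716 + 0.4755)/(1 + 0.3716×0.4755) = 0.84710/1.176696 = 0.7198972
Compose boost 3: (0.2954 + 0.7198972)/(1 + 0.2954×0.7198972) = 1.015297/1.212658 = 0.83725

u ≈ 0.83725c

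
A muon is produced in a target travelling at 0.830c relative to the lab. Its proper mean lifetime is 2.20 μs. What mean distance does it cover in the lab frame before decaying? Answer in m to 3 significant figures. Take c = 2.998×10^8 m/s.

γ = 1/√(1 − 0.830²) = 1.7929
Dilated lifetime: Δt = γτ₀ = 1.7929 × 2.20 μs = 3.9443 μs
d = vΔt = 0.830c × 3.9443 μs = 2.4883×10^8 m/s × 3.9443×10^-6 s = 981 m

d ≈ 981 m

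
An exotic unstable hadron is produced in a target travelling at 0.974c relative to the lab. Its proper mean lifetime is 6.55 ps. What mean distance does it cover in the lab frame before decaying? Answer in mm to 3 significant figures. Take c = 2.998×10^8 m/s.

d ≈ 8.44 mm

γ = 1/√(1 − 0.974²) = 4.4141
Dilated lifetime: Δt = γτ₀ = 4.4141 × 6.55 ps = 28.912 ps
d = vΔt = 0.974c × 28.912 ps = 2.9201×10^8 m/s × 2.8912×10^-11 s = 8.44 mm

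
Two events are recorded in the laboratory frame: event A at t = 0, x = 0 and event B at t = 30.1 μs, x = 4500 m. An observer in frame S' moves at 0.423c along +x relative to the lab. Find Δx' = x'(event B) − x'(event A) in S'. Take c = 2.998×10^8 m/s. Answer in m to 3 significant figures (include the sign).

γ = 1/√(1 − 0.423²) = 1.1036
Δx' = γ(Δx − vΔt) = 1.1036 × (4500 m − 0.423×(2.998×10^8 m/s)×30.1×10^-6 s)
= 1.1036 × (682.86 m) = 754 m

Δx' ≈ 754 m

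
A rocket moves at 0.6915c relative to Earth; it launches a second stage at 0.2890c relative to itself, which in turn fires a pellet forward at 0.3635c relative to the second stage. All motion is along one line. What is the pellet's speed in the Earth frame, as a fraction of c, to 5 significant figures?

u ≈ 0.91029c

Compose boost 2: (0.2890 + 0.6915)/(1 + 0.2890×0.6915) = 0.98050/1.199844 = 0.8171899
Compose boost 3: (0.3635 + 0.8171899)/(1 + 0.3635×0.8171899) = 1.180690/1.297049 = 0.91029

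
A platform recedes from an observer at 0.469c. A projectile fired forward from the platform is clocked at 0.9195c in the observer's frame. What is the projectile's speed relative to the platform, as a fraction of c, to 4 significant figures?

Inverse velocity addition: u' = (u − v)/(1 − uv/c²)
= (0.9195 − 0.469)/(1 − 0.9195×0.469) = 0.4505/0.568755 = 0.7921

u' ≈ 0.7921c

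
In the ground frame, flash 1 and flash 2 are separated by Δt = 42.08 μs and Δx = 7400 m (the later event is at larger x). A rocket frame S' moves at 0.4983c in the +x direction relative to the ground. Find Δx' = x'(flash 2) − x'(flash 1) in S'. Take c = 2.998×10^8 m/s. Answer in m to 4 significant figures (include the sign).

γ = 1/√(1 − 0.4983²) = 1.15340
Δx' = γ(Δx − vΔt) = 1.15340 × (7400 m − 0.4983×(2.998×10^8 m/s)×42.08×10^-6 s)
= 1.15340 × (1113.65 m) = 1284 m

Δx' ≈ 1284 m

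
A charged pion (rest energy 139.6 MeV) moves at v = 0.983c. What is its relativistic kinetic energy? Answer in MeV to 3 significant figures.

γ = 1/√(1 − 0.983²) = 5.4465
K = (γ − 1)m₀c² = (5.4465 − 1) × 139.6 MeV = 4.4465 × 139.6 MeV = 621 MeV

K ≈ 621 MeV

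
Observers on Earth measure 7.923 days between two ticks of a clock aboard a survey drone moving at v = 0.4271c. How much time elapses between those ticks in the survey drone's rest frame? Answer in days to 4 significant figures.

τ₀ ≈ 7.164 days

γ = 1/√(1 − 0.4271²) = 1.10594
Proper time: τ₀ = Δt/γ = 7.923/1.10594 = 7.164 days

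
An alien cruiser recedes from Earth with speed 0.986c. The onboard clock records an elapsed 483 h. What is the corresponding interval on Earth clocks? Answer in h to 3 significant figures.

γ = 1/√(1 − 0.986²) = 5.9972
Time dilation: Δt = γτ₀ = 5.9972 × 483 h = 2900 h

Δt ≈ 2900 h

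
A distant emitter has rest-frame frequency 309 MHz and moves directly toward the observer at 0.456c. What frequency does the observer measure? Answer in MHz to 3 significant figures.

f_obs ≈ 506 MHz

Relativistic Doppler: f_obs = f_src √((1+β)/(1−β))
= 309 × √(1.4560/0.54400) = 309 × 1.6360 = 506 MHz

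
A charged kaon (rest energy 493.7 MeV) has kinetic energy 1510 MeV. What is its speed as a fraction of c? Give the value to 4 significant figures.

β ≈ 0.9692

γ = 1 + K/(m₀c²) = 1 + 1510/493.7 = 4.05854
β = √(1 − 1/γ²) = 0.9692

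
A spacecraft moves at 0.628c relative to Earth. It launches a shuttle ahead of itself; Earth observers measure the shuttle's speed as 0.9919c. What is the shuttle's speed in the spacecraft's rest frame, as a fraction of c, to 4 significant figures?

u' ≈ 0.9650c

Inverse velocity addition: u' = (u − v)/(1 − uv/c²)
= (0.9919 − 0.628)/(1 − 0.9919×0.628) = 0.3639/0.377087 = 0.9650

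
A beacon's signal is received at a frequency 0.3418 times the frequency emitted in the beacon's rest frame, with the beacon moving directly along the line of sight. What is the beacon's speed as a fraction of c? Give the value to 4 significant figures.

f_obs/f_src = √((1−β)/(1+β)) = 0.3418  ⇒  (1−β)/(1+β) = 0.116827
β = |1 − D²|/(1 + D²) = |1 − 0.116827|/(1 + 0.116827) = 0.7908

β ≈ 0.7908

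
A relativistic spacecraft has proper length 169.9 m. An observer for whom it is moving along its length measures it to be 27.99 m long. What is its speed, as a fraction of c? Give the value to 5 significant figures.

β ≈ 0.98634

γ = L₀/L = 169.9/27.99 = 6.070025
β = √(1 − 1/γ²) = 0.98634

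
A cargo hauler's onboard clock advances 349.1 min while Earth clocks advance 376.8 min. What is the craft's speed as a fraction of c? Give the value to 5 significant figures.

β ≈ 0.37633

γ = Δt/τ₀ = 376.8/349.1 = 1.079347
β = √(1 − 1/γ²) = √(1 − 1/1.079347²) = 0.37633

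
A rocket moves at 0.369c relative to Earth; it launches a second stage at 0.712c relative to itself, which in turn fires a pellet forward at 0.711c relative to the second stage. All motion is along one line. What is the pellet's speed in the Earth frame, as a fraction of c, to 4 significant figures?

u ≈ 0.9741c

Compose boost 2: (0.712 + 0.369)/(1 + 0.712×0.369) = 1.081/1.26273 = 0.856083
Compose boost 3: (0.711 + 0.856083)/(1 + 0.711×0.856083) = 1.56708/1.60868 = 0.9741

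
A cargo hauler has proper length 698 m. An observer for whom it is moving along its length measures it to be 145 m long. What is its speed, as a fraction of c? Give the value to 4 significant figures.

β ≈ 0.9782

γ = L₀/L = 698/145 = 4.81379
β = √(1 − 1/γ²) = 0.9782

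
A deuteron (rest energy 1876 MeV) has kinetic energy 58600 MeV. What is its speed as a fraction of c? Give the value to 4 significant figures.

γ = 1 + K/(m₀c²) = 1 + 58600/1876 = 32.2367
β = √(1 − 1/γ²) = 0.9995

β ≈ 0.9995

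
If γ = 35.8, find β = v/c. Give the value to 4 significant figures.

β = √(1 − 1/γ²) = √(1 − 1/35.8²) = √(0.999220) = 0.9996

β ≈ 0.9996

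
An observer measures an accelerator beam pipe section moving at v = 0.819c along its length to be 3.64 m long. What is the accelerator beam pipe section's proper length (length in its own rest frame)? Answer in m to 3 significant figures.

L₀ ≈ 6.34 m

γ = 1/√(1 − 0.819²) = 1.7428
L₀ = γL = 1.7428 × 3.64 = 6.34 m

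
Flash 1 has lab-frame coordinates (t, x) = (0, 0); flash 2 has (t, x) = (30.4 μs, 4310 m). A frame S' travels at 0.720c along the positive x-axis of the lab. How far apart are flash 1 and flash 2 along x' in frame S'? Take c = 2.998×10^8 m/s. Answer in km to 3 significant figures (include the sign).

Δx' ≈ -3.25 km

γ = 1/√(1 − 0.720²) = 1.4410
Δx' = γ(Δx − vΔt) = 1.4410 × (4310 m − 0.720×(2.998×10^8 m/s)×30.4×10^-6 s)
= 1.4410 × (-2252.0 m) = -3.25 km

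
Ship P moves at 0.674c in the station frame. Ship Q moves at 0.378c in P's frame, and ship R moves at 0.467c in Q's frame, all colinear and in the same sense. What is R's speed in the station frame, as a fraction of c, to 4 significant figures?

u ≈ 0.9381c

Compose boost 2: (0.378 + 0.674)/(1 + 0.378×0.674) = 1.052/1.25477 = 0.838399
Compose boost 3: (0.467 + 0.838399)/(1 + 0.467×0.838399) = 1.30540/1.39153 = 0.9381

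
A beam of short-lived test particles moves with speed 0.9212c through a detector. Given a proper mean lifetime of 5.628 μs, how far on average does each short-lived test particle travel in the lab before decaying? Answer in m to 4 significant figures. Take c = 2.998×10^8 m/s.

d ≈ 3995 m

γ = 1/√(1 − 0.9212²) = 2.57010
Dilated lifetime: Δt = γτ₀ = 2.57010 × 5.628 μs = 14.4645 μs
d = vΔt = 0.9212c × 14.4645 μs = 2.76176×10^8 m/s × 1.44645×10^-5 s = 3995 m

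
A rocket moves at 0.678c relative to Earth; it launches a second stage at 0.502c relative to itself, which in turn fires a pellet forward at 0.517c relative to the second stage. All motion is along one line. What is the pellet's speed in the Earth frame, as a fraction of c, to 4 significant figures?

u ≈ 0.9603c

Compose boost 2: (0.502 + 0.678)/(1 + 0.502×0.678) = 1.180/1.34036 = 0.880363
Compose boost 3: (0.517 + 0.880363)/(1 + 0.517×0.880363) = 1.39736/1.45515 = 0.9603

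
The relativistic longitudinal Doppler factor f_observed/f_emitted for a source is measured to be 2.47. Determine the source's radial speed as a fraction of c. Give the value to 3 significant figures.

β ≈ 0.718

f_obs/f_src = √((1+β)/(1−β)) = 2.47  ⇒  (1+β)/(1−β) = 6.1009
β = |1 − D²|/(1 + D²) = |1 − 6.1009|/(1 + 6.1009) = 0.718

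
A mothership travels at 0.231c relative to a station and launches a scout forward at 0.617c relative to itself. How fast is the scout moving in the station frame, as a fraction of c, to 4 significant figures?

Compose boost 2: (0.617 + 0.231)/(1 + 0.617×0.231) = 0.8480/1.14253 = 0.7422

u ≈ 0.7422c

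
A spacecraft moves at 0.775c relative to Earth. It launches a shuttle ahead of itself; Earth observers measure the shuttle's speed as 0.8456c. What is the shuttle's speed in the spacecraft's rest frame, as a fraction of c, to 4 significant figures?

u' ≈ 0.2048c

Inverse velocity addition: u' = (u − v)/(1 − uv/c²)
= (0.8456 − 0.775)/(1 − 0.8456×0.775) = 0.07060/0.344660 = 0.2048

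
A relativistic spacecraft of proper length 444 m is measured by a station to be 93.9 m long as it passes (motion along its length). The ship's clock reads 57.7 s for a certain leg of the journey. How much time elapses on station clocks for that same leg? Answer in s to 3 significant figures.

Δt ≈ 273 s

Length contraction ⇒ γ = L₀/L = 444/93.9 = 4.7284
Time dilation: Δt = γτ₀ = 4.7284 × 57.7 s = 273 s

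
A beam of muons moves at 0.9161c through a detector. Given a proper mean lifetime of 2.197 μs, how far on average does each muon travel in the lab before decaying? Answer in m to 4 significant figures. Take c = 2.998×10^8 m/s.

d ≈ 1505 m

γ = 1/√(1 − 0.9161²) = 2.49408
Dilated lifetime: Δt = γτ₀ = 2.49408 × 2.197 μs = 5.47949 μs
d = vΔt = 0.9161c × 5.47949 μs = 2.74647×10^8 m/s × 5.47949×10^-6 s = 1505 m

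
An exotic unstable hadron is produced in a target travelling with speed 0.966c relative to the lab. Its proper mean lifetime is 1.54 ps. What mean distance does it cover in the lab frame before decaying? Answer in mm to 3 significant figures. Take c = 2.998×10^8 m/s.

d ≈ 1.73 mm

γ = 1/√(1 − 0.966²) = 3.8678
Dilated lifetime: Δt = γτ₀ = 3.8678 × 1.54 ps = 5.9565 ps
d = vΔt = 0.966c × 5.9565 ps = 2.8961×10^8 m/s × 5.9565×10^-12 s = 1.73 mm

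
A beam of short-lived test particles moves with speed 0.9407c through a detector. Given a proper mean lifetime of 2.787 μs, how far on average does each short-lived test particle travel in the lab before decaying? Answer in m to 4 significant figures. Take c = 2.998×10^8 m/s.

d ≈ 2317 m

γ = 1/√(1 − 0.9407²) = 2.94777
Dilated lifetime: Δt = γτ₀ = 2.94777 × 2.787 μs = 8.21543 μs
d = vΔt = 0.9407c × 8.21543 μs = 2.82022×10^8 m/s × 8.21543×10^-6 s = 2317 m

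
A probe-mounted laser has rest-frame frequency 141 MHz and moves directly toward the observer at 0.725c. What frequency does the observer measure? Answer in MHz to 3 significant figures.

f_obs ≈ 353 MHz

Relativistic Doppler: f_obs = f_src √((1+β)/(1−β))
= 141 × √(1.7250/0.27500) = 141 × 2.5045 = 353 MHz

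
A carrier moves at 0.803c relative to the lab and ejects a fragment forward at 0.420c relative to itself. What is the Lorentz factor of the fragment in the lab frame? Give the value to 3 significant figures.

u_lab = (0.420 + 0.803)/(1 + 0.420×0.803) = 1.223/1.33726 = 0.914557
γ = 1/√(1 − 0.914557²) = 2.47

γ ≈ 2.47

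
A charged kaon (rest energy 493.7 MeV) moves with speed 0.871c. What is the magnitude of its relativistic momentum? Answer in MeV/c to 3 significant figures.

p ≈ 875 MeV/c

γ = 1/√(1 − 0.871²) = 2.0355
p = γβm₀c = 2.0355 × 0.871 × 493.7 MeV/c = 875 MeV/c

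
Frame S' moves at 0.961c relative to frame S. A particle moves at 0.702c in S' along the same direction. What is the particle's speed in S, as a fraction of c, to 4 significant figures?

u ≈ 0.9931c

Relativistic velocity addition: u = (u' + v)/(1 + u'v/c²)
= (0.702 + 0.961)/(1 + 0.702×0.961) = 1.663/1.67462 = 0.9931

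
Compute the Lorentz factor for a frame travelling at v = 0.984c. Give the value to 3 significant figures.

γ = 1/√(1 − β²) = 1/√(1 − 0.984²) = 1/√(0.031744) = 5.61

γ ≈ 5.61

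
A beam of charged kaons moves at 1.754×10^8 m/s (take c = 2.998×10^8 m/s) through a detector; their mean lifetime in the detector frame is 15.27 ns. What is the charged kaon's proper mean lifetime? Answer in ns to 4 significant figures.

τ₀ ≈ 12.38 ns

β = v/c = 1.754×10^8 / 2.998×10^8 = 0.585057
γ = 1/√(1 − 0.585057²) = 1.23306
Proper time: τ₀ = Δt/γ = 15.27/1.23306 = 12.38 ns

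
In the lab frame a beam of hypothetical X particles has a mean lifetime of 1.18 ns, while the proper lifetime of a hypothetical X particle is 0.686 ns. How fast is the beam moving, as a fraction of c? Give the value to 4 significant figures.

γ = Δt/τ₀ = 1.18/0.686 = 1.72012
β = √(1 − 1/γ²) = √(1 − 1/1.72012²) = 0.8136

β ≈ 0.8136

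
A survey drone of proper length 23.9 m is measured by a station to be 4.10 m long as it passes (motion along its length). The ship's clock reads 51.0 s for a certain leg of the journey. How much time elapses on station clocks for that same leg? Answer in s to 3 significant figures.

Δt ≈ 297 s

Length contraction ⇒ γ = L₀/L = 23.9/4.10 = 5.8293
Time dilation: Δt = γτ₀ = 5.8293 × 51.0 s = 297 s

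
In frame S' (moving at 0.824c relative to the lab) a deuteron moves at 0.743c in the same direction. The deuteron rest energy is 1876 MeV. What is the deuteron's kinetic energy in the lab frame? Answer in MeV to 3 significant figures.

u_lab = (0.743 + 0.824)/(1 + 0.743×0.824) = 0.971944
γ = 1/√(1 − 0.971944²) = 4.2515
K = (γ − 1)m₀c² = (4.2515 − 1) × 1876 = 3.2515 × 1876 = 6100 MeV

K ≈ 6100 MeV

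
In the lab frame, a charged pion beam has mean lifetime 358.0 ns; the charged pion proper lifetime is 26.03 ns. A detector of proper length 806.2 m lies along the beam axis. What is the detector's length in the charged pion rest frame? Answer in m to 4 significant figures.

L ≈ 58.62 m

Time dilation ⇒ γ = Δt/τ₀ = 358.0/26.03 = 13.7534
Length contraction: L = L₀/γ = 806.2/13.7534 = 58.62 m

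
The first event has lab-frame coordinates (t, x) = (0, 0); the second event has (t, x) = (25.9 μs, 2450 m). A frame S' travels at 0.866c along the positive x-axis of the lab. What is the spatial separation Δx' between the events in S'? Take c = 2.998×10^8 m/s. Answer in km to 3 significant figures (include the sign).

γ = 1/√(1 − 0.866²) = 1.9998
Δx' = γ(Δx − vΔt) = 1.9998 × (2450 m − 0.866×(2.998×10^8 m/s)×25.9×10^-6 s)
= 1.9998 × (-4274.3 m) = -8.55 km

Δx' ≈ -8.55 km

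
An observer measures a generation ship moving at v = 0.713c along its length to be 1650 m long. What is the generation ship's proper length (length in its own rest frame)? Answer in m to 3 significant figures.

L₀ ≈ 2350 m

γ = 1/√(1 − 0.713²) = 1.4262
L₀ = γL = 1.4262 × 1650 = 2350 m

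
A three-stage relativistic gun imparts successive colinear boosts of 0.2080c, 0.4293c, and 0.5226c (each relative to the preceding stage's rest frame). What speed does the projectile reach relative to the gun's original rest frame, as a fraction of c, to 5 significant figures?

Compose boost 2: (0.4293 + 0.2080)/(1 + 0.4293×0.2080) = 0.63730/1.089294 = 0.5850576
Compose boost 3: (0.5226 + 0.5850576)/(1 + 0.5226×0.5850576) = 1.107658/1.305751 = 0.84829

u ≈ 0.84829c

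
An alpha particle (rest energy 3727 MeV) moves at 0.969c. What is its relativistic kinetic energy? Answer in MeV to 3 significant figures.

γ = 1/√(1 − 0.969²) = 4.0476
K = (γ − 1)m₀c² = (4.0476 − 1) × 3727 MeV = 3.0476 × 3727 MeV = 11400 MeV

K ≈ 11400 MeV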